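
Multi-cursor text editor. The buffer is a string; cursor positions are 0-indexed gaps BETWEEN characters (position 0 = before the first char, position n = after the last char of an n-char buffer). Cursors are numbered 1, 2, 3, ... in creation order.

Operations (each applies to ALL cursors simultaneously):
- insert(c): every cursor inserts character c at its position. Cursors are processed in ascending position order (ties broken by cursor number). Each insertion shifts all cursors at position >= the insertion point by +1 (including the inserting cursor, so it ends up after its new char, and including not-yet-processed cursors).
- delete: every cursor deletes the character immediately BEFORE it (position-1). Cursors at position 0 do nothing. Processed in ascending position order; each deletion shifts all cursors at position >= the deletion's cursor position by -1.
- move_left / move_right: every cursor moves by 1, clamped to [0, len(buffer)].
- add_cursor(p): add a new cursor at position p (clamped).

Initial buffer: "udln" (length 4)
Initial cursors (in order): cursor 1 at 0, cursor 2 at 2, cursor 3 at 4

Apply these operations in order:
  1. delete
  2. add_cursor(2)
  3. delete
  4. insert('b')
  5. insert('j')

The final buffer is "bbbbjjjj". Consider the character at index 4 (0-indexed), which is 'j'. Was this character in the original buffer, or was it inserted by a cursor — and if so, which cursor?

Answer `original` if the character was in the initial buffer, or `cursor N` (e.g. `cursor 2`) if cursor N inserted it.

After op 1 (delete): buffer="ul" (len 2), cursors c1@0 c2@1 c3@2, authorship ..
After op 2 (add_cursor(2)): buffer="ul" (len 2), cursors c1@0 c2@1 c3@2 c4@2, authorship ..
After op 3 (delete): buffer="" (len 0), cursors c1@0 c2@0 c3@0 c4@0, authorship 
After op 4 (insert('b')): buffer="bbbb" (len 4), cursors c1@4 c2@4 c3@4 c4@4, authorship 1234
After op 5 (insert('j')): buffer="bbbbjjjj" (len 8), cursors c1@8 c2@8 c3@8 c4@8, authorship 12341234
Authorship (.=original, N=cursor N): 1 2 3 4 1 2 3 4
Index 4: author = 1

Answer: cursor 1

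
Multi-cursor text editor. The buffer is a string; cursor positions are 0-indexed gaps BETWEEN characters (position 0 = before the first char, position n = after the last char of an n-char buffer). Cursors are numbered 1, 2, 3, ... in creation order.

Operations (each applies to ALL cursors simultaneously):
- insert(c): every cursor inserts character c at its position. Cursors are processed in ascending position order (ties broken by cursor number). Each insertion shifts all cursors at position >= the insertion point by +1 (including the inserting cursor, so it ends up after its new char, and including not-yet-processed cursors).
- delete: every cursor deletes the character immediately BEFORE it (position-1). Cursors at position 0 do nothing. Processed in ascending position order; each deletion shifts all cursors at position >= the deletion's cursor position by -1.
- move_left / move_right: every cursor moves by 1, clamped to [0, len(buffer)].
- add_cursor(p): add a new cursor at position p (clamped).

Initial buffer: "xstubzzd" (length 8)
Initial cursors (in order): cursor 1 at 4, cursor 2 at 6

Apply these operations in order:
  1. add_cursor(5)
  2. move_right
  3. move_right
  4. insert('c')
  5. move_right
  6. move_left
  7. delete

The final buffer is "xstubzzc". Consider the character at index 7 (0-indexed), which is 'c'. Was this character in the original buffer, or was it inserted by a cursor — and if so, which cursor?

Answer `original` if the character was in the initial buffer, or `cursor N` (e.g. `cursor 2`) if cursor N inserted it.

Answer: cursor 2

Derivation:
After op 1 (add_cursor(5)): buffer="xstubzzd" (len 8), cursors c1@4 c3@5 c2@6, authorship ........
After op 2 (move_right): buffer="xstubzzd" (len 8), cursors c1@5 c3@6 c2@7, authorship ........
After op 3 (move_right): buffer="xstubzzd" (len 8), cursors c1@6 c3@7 c2@8, authorship ........
After op 4 (insert('c')): buffer="xstubzczcdc" (len 11), cursors c1@7 c3@9 c2@11, authorship ......1.3.2
After op 5 (move_right): buffer="xstubzczcdc" (len 11), cursors c1@8 c3@10 c2@11, authorship ......1.3.2
After op 6 (move_left): buffer="xstubzczcdc" (len 11), cursors c1@7 c3@9 c2@10, authorship ......1.3.2
After op 7 (delete): buffer="xstubzzc" (len 8), cursors c1@6 c2@7 c3@7, authorship .......2
Authorship (.=original, N=cursor N): . . . . . . . 2
Index 7: author = 2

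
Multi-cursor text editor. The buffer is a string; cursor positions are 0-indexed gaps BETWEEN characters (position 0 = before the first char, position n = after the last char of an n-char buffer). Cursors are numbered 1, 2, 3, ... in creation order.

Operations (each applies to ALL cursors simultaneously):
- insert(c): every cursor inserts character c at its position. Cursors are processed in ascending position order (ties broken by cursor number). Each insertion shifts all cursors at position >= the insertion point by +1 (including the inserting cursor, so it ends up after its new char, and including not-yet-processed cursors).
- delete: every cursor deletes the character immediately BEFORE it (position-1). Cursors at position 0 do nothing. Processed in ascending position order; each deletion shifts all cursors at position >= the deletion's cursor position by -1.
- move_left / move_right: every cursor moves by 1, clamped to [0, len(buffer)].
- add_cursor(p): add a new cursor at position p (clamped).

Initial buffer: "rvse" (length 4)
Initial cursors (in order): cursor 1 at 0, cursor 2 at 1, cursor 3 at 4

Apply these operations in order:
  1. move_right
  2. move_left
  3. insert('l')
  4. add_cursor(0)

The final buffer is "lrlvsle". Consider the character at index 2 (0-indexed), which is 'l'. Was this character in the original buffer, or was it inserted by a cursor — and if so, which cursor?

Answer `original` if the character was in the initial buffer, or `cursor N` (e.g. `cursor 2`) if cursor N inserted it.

Answer: cursor 2

Derivation:
After op 1 (move_right): buffer="rvse" (len 4), cursors c1@1 c2@2 c3@4, authorship ....
After op 2 (move_left): buffer="rvse" (len 4), cursors c1@0 c2@1 c3@3, authorship ....
After op 3 (insert('l')): buffer="lrlvsle" (len 7), cursors c1@1 c2@3 c3@6, authorship 1.2..3.
After op 4 (add_cursor(0)): buffer="lrlvsle" (len 7), cursors c4@0 c1@1 c2@3 c3@6, authorship 1.2..3.
Authorship (.=original, N=cursor N): 1 . 2 . . 3 .
Index 2: author = 2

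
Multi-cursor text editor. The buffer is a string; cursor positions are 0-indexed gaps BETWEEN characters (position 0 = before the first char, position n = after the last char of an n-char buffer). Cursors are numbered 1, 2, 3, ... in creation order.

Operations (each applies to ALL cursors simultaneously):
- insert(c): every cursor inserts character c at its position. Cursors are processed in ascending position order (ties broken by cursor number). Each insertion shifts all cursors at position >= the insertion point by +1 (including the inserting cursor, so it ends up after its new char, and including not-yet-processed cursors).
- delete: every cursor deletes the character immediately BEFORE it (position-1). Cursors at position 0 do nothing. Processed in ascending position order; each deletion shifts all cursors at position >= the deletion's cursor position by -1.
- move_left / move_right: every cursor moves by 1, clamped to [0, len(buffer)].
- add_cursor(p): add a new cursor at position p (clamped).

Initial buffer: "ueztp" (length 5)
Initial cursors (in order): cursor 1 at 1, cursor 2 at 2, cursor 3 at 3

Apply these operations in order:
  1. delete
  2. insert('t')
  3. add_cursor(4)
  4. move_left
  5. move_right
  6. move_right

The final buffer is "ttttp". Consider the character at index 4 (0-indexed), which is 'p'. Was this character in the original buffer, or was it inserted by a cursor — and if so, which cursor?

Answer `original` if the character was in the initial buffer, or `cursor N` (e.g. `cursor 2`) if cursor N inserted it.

After op 1 (delete): buffer="tp" (len 2), cursors c1@0 c2@0 c3@0, authorship ..
After op 2 (insert('t')): buffer="ttttp" (len 5), cursors c1@3 c2@3 c3@3, authorship 123..
After op 3 (add_cursor(4)): buffer="ttttp" (len 5), cursors c1@3 c2@3 c3@3 c4@4, authorship 123..
After op 4 (move_left): buffer="ttttp" (len 5), cursors c1@2 c2@2 c3@2 c4@3, authorship 123..
After op 5 (move_right): buffer="ttttp" (len 5), cursors c1@3 c2@3 c3@3 c4@4, authorship 123..
After op 6 (move_right): buffer="ttttp" (len 5), cursors c1@4 c2@4 c3@4 c4@5, authorship 123..
Authorship (.=original, N=cursor N): 1 2 3 . .
Index 4: author = original

Answer: original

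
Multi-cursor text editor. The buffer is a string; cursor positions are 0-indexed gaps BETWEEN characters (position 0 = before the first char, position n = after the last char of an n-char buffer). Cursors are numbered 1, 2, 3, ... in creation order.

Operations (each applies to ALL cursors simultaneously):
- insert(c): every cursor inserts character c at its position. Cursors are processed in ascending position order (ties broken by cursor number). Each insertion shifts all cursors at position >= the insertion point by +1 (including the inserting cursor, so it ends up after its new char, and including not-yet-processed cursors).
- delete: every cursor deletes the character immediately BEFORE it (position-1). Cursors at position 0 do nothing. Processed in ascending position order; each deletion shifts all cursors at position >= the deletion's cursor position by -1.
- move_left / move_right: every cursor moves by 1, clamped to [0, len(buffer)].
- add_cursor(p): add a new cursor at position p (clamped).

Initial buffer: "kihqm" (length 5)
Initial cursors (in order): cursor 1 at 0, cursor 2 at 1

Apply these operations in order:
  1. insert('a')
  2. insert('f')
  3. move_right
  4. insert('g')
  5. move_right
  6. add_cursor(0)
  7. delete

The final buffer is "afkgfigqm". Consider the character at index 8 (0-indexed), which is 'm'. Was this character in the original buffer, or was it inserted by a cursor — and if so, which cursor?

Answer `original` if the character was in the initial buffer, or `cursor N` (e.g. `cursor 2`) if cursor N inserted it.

After op 1 (insert('a')): buffer="akaihqm" (len 7), cursors c1@1 c2@3, authorship 1.2....
After op 2 (insert('f')): buffer="afkafihqm" (len 9), cursors c1@2 c2@5, authorship 11.22....
After op 3 (move_right): buffer="afkafihqm" (len 9), cursors c1@3 c2@6, authorship 11.22....
After op 4 (insert('g')): buffer="afkgafighqm" (len 11), cursors c1@4 c2@8, authorship 11.122.2...
After op 5 (move_right): buffer="afkgafighqm" (len 11), cursors c1@5 c2@9, authorship 11.122.2...
After op 6 (add_cursor(0)): buffer="afkgafighqm" (len 11), cursors c3@0 c1@5 c2@9, authorship 11.122.2...
After op 7 (delete): buffer="afkgfigqm" (len 9), cursors c3@0 c1@4 c2@7, authorship 11.12.2..
Authorship (.=original, N=cursor N): 1 1 . 1 2 . 2 . .
Index 8: author = original

Answer: original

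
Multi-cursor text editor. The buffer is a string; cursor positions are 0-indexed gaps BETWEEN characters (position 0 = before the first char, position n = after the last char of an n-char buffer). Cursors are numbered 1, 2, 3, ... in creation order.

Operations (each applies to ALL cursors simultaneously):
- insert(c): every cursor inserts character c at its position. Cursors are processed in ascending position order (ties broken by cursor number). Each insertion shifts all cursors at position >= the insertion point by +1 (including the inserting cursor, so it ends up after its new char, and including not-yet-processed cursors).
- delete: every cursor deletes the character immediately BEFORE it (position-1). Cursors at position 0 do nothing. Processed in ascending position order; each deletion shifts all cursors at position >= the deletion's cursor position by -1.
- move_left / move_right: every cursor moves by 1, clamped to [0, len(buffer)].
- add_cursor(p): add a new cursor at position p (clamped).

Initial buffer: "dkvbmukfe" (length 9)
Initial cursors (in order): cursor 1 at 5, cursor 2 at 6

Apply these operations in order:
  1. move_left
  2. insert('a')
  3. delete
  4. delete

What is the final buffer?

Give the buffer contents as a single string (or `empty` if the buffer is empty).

Answer: dkvukfe

Derivation:
After op 1 (move_left): buffer="dkvbmukfe" (len 9), cursors c1@4 c2@5, authorship .........
After op 2 (insert('a')): buffer="dkvbamaukfe" (len 11), cursors c1@5 c2@7, authorship ....1.2....
After op 3 (delete): buffer="dkvbmukfe" (len 9), cursors c1@4 c2@5, authorship .........
After op 4 (delete): buffer="dkvukfe" (len 7), cursors c1@3 c2@3, authorship .......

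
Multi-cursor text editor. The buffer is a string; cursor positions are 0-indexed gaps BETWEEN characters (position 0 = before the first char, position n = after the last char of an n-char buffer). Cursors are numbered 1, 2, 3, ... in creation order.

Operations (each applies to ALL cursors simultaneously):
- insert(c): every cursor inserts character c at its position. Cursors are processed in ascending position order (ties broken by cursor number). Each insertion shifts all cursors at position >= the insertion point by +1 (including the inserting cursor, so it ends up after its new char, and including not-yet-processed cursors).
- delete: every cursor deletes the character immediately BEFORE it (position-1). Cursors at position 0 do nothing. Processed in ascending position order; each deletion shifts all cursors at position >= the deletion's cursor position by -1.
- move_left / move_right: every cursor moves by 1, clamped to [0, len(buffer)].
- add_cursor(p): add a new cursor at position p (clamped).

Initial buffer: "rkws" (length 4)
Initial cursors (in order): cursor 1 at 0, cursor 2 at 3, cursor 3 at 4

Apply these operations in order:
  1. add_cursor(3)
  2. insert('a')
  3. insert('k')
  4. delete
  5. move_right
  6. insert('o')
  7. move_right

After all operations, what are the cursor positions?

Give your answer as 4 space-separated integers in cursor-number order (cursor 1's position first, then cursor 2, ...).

After op 1 (add_cursor(3)): buffer="rkws" (len 4), cursors c1@0 c2@3 c4@3 c3@4, authorship ....
After op 2 (insert('a')): buffer="arkwaasa" (len 8), cursors c1@1 c2@6 c4@6 c3@8, authorship 1...24.3
After op 3 (insert('k')): buffer="akrkwaakksak" (len 12), cursors c1@2 c2@9 c4@9 c3@12, authorship 11...2424.33
After op 4 (delete): buffer="arkwaasa" (len 8), cursors c1@1 c2@6 c4@6 c3@8, authorship 1...24.3
After op 5 (move_right): buffer="arkwaasa" (len 8), cursors c1@2 c2@7 c4@7 c3@8, authorship 1...24.3
After op 6 (insert('o')): buffer="arokwaasooao" (len 12), cursors c1@3 c2@10 c4@10 c3@12, authorship 1.1..24.2433
After op 7 (move_right): buffer="arokwaasooao" (len 12), cursors c1@4 c2@11 c4@11 c3@12, authorship 1.1..24.2433

Answer: 4 11 12 11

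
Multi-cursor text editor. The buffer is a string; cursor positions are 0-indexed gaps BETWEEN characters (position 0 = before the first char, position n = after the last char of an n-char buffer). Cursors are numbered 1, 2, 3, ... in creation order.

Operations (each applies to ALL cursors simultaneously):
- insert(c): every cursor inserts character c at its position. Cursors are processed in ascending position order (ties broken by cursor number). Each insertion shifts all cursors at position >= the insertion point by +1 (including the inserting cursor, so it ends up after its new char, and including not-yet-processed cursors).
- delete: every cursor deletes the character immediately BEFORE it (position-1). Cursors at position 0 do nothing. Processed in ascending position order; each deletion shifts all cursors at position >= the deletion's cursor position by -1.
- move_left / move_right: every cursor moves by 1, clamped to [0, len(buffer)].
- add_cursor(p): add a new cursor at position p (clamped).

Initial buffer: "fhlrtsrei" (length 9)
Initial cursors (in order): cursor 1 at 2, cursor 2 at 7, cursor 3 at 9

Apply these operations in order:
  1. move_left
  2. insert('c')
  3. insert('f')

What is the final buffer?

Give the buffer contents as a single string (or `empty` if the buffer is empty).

Answer: fcfhlrtscfrecfi

Derivation:
After op 1 (move_left): buffer="fhlrtsrei" (len 9), cursors c1@1 c2@6 c3@8, authorship .........
After op 2 (insert('c')): buffer="fchlrtscreci" (len 12), cursors c1@2 c2@8 c3@11, authorship .1.....2..3.
After op 3 (insert('f')): buffer="fcfhlrtscfrecfi" (len 15), cursors c1@3 c2@10 c3@14, authorship .11.....22..33.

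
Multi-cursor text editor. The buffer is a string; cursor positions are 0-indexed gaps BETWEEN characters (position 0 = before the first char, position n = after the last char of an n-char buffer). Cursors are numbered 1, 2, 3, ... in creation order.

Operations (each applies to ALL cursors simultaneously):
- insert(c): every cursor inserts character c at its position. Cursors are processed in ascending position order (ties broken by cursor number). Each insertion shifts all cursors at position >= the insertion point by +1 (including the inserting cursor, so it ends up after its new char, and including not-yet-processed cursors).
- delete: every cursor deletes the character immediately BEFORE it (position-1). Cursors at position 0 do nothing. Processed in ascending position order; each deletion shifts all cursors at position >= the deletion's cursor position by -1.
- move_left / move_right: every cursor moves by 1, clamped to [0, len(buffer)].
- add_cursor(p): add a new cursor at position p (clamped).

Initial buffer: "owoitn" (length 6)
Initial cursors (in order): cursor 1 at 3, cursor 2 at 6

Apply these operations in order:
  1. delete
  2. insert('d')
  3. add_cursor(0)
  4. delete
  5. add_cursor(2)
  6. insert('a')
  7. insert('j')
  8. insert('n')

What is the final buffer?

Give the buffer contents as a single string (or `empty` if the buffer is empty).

After op 1 (delete): buffer="owit" (len 4), cursors c1@2 c2@4, authorship ....
After op 2 (insert('d')): buffer="owditd" (len 6), cursors c1@3 c2@6, authorship ..1..2
After op 3 (add_cursor(0)): buffer="owditd" (len 6), cursors c3@0 c1@3 c2@6, authorship ..1..2
After op 4 (delete): buffer="owit" (len 4), cursors c3@0 c1@2 c2@4, authorship ....
After op 5 (add_cursor(2)): buffer="owit" (len 4), cursors c3@0 c1@2 c4@2 c2@4, authorship ....
After op 6 (insert('a')): buffer="aowaaita" (len 8), cursors c3@1 c1@5 c4@5 c2@8, authorship 3..14..2
After op 7 (insert('j')): buffer="ajowaajjitaj" (len 12), cursors c3@2 c1@8 c4@8 c2@12, authorship 33..1414..22
After op 8 (insert('n')): buffer="ajnowaajjnnitajn" (len 16), cursors c3@3 c1@11 c4@11 c2@16, authorship 333..141414..222

Answer: ajnowaajjnnitajn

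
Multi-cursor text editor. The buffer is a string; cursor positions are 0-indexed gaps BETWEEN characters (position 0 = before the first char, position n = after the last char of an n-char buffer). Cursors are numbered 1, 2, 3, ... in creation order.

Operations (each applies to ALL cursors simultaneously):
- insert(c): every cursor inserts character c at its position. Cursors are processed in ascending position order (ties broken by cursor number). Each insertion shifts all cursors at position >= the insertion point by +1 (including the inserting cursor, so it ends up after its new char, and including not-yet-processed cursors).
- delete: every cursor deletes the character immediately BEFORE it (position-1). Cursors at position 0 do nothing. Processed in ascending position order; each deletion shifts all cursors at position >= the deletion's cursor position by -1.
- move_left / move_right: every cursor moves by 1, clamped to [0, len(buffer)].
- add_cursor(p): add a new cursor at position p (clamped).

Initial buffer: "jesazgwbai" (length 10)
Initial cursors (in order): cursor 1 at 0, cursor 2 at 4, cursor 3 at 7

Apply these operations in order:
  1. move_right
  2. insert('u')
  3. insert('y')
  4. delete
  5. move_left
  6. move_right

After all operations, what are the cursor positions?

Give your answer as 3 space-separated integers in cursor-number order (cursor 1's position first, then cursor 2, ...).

After op 1 (move_right): buffer="jesazgwbai" (len 10), cursors c1@1 c2@5 c3@8, authorship ..........
After op 2 (insert('u')): buffer="juesazugwbuai" (len 13), cursors c1@2 c2@7 c3@11, authorship .1....2...3..
After op 3 (insert('y')): buffer="juyesazuygwbuyai" (len 16), cursors c1@3 c2@9 c3@14, authorship .11....22...33..
After op 4 (delete): buffer="juesazugwbuai" (len 13), cursors c1@2 c2@7 c3@11, authorship .1....2...3..
After op 5 (move_left): buffer="juesazugwbuai" (len 13), cursors c1@1 c2@6 c3@10, authorship .1....2...3..
After op 6 (move_right): buffer="juesazugwbuai" (len 13), cursors c1@2 c2@7 c3@11, authorship .1....2...3..

Answer: 2 7 11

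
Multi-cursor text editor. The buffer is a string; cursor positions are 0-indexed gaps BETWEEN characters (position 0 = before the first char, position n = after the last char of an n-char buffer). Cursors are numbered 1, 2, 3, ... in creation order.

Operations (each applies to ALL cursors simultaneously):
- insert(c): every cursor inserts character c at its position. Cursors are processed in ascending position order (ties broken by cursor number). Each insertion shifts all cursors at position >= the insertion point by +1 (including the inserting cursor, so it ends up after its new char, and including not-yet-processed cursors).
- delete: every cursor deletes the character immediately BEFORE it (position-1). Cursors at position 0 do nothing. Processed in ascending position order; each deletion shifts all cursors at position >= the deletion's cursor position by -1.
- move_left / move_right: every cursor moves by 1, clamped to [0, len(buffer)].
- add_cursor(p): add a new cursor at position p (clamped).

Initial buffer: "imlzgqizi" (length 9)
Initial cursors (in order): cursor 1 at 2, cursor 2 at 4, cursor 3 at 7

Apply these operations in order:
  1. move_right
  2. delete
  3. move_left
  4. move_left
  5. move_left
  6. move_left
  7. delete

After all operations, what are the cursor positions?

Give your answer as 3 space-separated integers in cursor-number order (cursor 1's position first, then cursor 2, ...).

Answer: 0 0 0

Derivation:
After op 1 (move_right): buffer="imlzgqizi" (len 9), cursors c1@3 c2@5 c3@8, authorship .........
After op 2 (delete): buffer="imzqii" (len 6), cursors c1@2 c2@3 c3@5, authorship ......
After op 3 (move_left): buffer="imzqii" (len 6), cursors c1@1 c2@2 c3@4, authorship ......
After op 4 (move_left): buffer="imzqii" (len 6), cursors c1@0 c2@1 c3@3, authorship ......
After op 5 (move_left): buffer="imzqii" (len 6), cursors c1@0 c2@0 c3@2, authorship ......
After op 6 (move_left): buffer="imzqii" (len 6), cursors c1@0 c2@0 c3@1, authorship ......
After op 7 (delete): buffer="mzqii" (len 5), cursors c1@0 c2@0 c3@0, authorship .....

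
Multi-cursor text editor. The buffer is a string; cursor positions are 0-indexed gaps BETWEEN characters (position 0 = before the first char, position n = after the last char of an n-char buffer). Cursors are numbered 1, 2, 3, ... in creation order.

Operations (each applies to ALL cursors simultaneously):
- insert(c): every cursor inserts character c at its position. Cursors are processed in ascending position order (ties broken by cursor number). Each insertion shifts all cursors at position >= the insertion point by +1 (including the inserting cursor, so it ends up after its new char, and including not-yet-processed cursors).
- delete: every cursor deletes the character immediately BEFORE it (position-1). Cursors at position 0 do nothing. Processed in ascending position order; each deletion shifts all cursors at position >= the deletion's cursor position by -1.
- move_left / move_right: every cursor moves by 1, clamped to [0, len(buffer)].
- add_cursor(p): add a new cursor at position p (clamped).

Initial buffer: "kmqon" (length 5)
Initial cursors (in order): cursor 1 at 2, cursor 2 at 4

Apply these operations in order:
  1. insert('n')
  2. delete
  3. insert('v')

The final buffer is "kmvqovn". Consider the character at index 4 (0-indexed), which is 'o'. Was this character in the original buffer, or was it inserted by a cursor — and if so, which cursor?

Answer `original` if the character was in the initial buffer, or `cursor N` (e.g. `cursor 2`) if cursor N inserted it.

After op 1 (insert('n')): buffer="kmnqonn" (len 7), cursors c1@3 c2@6, authorship ..1..2.
After op 2 (delete): buffer="kmqon" (len 5), cursors c1@2 c2@4, authorship .....
After op 3 (insert('v')): buffer="kmvqovn" (len 7), cursors c1@3 c2@6, authorship ..1..2.
Authorship (.=original, N=cursor N): . . 1 . . 2 .
Index 4: author = original

Answer: original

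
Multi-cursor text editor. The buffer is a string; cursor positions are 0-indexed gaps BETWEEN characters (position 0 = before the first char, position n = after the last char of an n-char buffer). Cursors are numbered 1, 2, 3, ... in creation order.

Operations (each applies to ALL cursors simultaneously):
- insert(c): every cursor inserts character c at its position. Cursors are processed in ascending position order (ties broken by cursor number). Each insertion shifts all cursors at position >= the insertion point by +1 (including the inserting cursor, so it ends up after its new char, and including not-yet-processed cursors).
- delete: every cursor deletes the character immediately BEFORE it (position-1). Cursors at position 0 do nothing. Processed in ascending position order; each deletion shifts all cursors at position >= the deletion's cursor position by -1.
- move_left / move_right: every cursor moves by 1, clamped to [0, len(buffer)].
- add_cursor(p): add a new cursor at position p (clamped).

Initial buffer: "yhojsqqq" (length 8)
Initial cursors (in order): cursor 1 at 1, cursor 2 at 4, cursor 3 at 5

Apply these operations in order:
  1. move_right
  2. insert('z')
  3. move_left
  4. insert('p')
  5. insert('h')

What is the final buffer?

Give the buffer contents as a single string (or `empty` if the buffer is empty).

After op 1 (move_right): buffer="yhojsqqq" (len 8), cursors c1@2 c2@5 c3@6, authorship ........
After op 2 (insert('z')): buffer="yhzojszqzqq" (len 11), cursors c1@3 c2@7 c3@9, authorship ..1...2.3..
After op 3 (move_left): buffer="yhzojszqzqq" (len 11), cursors c1@2 c2@6 c3@8, authorship ..1...2.3..
After op 4 (insert('p')): buffer="yhpzojspzqpzqq" (len 14), cursors c1@3 c2@8 c3@11, authorship ..11...22.33..
After op 5 (insert('h')): buffer="yhphzojsphzqphzqq" (len 17), cursors c1@4 c2@10 c3@14, authorship ..111...222.333..

Answer: yhphzojsphzqphzqq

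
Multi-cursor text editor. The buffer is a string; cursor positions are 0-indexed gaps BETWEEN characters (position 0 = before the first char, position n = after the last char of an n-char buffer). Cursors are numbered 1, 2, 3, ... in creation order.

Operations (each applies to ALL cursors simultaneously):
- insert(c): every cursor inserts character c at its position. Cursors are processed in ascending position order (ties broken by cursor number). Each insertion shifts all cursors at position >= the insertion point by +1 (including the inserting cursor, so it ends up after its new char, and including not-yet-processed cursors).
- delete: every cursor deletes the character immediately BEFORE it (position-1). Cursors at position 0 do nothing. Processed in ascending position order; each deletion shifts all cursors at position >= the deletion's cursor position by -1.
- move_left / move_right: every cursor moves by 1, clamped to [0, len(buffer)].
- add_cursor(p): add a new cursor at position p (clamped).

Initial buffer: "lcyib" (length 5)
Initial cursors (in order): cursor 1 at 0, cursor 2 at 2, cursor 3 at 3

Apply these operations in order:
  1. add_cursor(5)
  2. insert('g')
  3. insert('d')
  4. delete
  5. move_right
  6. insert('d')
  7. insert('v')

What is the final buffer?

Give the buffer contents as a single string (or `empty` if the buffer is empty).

Answer: gldvcgydvgidvbgdv

Derivation:
After op 1 (add_cursor(5)): buffer="lcyib" (len 5), cursors c1@0 c2@2 c3@3 c4@5, authorship .....
After op 2 (insert('g')): buffer="glcgygibg" (len 9), cursors c1@1 c2@4 c3@6 c4@9, authorship 1..2.3..4
After op 3 (insert('d')): buffer="gdlcgdygdibgd" (len 13), cursors c1@2 c2@6 c3@9 c4@13, authorship 11..22.33..44
After op 4 (delete): buffer="glcgygibg" (len 9), cursors c1@1 c2@4 c3@6 c4@9, authorship 1..2.3..4
After op 5 (move_right): buffer="glcgygibg" (len 9), cursors c1@2 c2@5 c3@7 c4@9, authorship 1..2.3..4
After op 6 (insert('d')): buffer="gldcgydgidbgd" (len 13), cursors c1@3 c2@7 c3@10 c4@13, authorship 1.1.2.23.3.44
After op 7 (insert('v')): buffer="gldvcgydvgidvbgdv" (len 17), cursors c1@4 c2@9 c3@13 c4@17, authorship 1.11.2.223.33.444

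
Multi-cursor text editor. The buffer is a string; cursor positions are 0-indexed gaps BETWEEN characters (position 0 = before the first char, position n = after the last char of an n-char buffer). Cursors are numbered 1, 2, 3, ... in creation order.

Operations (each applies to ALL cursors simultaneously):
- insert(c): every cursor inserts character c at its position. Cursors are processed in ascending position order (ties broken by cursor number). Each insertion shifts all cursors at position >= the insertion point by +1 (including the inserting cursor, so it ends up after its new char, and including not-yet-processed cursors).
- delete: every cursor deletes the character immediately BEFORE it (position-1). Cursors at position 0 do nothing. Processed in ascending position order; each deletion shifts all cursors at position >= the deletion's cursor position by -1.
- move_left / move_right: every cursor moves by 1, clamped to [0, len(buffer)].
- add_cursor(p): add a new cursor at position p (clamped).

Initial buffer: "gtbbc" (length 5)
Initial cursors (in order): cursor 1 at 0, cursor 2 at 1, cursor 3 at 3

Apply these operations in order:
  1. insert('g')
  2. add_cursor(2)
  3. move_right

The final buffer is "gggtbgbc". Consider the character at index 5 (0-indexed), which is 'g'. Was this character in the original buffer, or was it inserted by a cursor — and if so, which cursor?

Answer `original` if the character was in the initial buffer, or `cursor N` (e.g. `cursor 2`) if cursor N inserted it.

After op 1 (insert('g')): buffer="gggtbgbc" (len 8), cursors c1@1 c2@3 c3@6, authorship 1.2..3..
After op 2 (add_cursor(2)): buffer="gggtbgbc" (len 8), cursors c1@1 c4@2 c2@3 c3@6, authorship 1.2..3..
After op 3 (move_right): buffer="gggtbgbc" (len 8), cursors c1@2 c4@3 c2@4 c3@7, authorship 1.2..3..
Authorship (.=original, N=cursor N): 1 . 2 . . 3 . .
Index 5: author = 3

Answer: cursor 3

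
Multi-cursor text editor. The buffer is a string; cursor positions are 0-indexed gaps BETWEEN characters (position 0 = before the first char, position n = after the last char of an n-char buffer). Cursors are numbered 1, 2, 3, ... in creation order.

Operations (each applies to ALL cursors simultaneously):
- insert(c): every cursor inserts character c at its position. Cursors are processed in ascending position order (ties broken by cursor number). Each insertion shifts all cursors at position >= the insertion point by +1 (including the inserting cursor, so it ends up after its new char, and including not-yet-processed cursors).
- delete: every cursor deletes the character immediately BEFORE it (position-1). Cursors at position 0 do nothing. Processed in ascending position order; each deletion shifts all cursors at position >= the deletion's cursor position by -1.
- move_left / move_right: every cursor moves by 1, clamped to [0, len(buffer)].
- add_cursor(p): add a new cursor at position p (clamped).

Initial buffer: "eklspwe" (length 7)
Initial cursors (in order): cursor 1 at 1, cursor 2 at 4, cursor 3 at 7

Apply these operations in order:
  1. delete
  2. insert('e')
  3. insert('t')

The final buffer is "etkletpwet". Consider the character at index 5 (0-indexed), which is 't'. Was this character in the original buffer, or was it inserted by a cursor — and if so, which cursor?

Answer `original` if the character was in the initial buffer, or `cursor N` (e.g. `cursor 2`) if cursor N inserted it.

Answer: cursor 2

Derivation:
After op 1 (delete): buffer="klpw" (len 4), cursors c1@0 c2@2 c3@4, authorship ....
After op 2 (insert('e')): buffer="eklepwe" (len 7), cursors c1@1 c2@4 c3@7, authorship 1..2..3
After op 3 (insert('t')): buffer="etkletpwet" (len 10), cursors c1@2 c2@6 c3@10, authorship 11..22..33
Authorship (.=original, N=cursor N): 1 1 . . 2 2 . . 3 3
Index 5: author = 2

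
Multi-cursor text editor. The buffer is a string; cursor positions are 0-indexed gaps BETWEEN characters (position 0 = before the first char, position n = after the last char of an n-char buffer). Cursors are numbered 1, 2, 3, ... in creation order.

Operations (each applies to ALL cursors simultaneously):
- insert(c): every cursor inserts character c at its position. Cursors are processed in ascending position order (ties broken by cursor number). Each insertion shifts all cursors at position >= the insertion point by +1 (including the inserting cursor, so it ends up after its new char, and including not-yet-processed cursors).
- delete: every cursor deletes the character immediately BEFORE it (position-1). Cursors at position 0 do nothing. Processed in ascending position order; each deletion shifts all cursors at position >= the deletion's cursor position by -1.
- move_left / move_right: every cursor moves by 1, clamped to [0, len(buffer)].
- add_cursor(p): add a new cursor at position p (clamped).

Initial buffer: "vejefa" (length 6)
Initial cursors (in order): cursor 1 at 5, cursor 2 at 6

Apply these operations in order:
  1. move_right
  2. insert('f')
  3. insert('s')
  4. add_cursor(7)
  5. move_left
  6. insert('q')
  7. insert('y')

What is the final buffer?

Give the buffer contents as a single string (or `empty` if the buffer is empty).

Answer: vejefaqyffsqqyys

Derivation:
After op 1 (move_right): buffer="vejefa" (len 6), cursors c1@6 c2@6, authorship ......
After op 2 (insert('f')): buffer="vejefaff" (len 8), cursors c1@8 c2@8, authorship ......12
After op 3 (insert('s')): buffer="vejefaffss" (len 10), cursors c1@10 c2@10, authorship ......1212
After op 4 (add_cursor(7)): buffer="vejefaffss" (len 10), cursors c3@7 c1@10 c2@10, authorship ......1212
After op 5 (move_left): buffer="vejefaffss" (len 10), cursors c3@6 c1@9 c2@9, authorship ......1212
After op 6 (insert('q')): buffer="vejefaqffsqqs" (len 13), cursors c3@7 c1@12 c2@12, authorship ......3121122
After op 7 (insert('y')): buffer="vejefaqyffsqqyys" (len 16), cursors c3@8 c1@15 c2@15, authorship ......3312112122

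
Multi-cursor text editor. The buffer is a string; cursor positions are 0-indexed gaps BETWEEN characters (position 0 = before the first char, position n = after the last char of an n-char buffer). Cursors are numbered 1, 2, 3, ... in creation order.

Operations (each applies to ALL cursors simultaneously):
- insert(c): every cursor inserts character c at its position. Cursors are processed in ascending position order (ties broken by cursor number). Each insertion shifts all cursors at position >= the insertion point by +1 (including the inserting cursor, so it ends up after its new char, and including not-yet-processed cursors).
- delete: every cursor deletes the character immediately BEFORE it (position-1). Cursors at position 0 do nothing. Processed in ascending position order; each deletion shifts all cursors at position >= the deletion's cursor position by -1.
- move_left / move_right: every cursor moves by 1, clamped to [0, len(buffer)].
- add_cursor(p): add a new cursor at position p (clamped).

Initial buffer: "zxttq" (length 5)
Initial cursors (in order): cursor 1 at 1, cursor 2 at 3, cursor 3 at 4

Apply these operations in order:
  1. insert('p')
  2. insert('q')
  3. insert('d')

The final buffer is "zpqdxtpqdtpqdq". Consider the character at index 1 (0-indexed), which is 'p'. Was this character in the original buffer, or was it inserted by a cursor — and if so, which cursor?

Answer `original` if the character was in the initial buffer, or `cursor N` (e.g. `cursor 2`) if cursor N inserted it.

Answer: cursor 1

Derivation:
After op 1 (insert('p')): buffer="zpxtptpq" (len 8), cursors c1@2 c2@5 c3@7, authorship .1..2.3.
After op 2 (insert('q')): buffer="zpqxtpqtpqq" (len 11), cursors c1@3 c2@7 c3@10, authorship .11..22.33.
After op 3 (insert('d')): buffer="zpqdxtpqdtpqdq" (len 14), cursors c1@4 c2@9 c3@13, authorship .111..222.333.
Authorship (.=original, N=cursor N): . 1 1 1 . . 2 2 2 . 3 3 3 .
Index 1: author = 1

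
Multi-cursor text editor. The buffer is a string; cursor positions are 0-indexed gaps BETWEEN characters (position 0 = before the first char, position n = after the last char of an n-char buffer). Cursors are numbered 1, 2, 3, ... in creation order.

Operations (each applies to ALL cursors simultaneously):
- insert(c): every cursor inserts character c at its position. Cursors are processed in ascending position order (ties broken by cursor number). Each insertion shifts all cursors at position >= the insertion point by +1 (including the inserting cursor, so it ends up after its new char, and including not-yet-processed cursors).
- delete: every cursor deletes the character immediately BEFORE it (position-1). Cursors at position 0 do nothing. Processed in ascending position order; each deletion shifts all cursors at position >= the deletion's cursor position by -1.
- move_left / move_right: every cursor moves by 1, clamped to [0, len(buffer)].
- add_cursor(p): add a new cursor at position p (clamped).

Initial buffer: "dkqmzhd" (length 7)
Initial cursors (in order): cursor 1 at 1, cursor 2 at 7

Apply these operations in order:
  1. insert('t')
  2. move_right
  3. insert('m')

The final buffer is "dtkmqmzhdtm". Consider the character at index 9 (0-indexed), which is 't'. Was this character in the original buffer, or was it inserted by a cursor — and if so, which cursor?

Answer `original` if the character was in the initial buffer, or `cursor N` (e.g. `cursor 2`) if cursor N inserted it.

Answer: cursor 2

Derivation:
After op 1 (insert('t')): buffer="dtkqmzhdt" (len 9), cursors c1@2 c2@9, authorship .1......2
After op 2 (move_right): buffer="dtkqmzhdt" (len 9), cursors c1@3 c2@9, authorship .1......2
After op 3 (insert('m')): buffer="dtkmqmzhdtm" (len 11), cursors c1@4 c2@11, authorship .1.1.....22
Authorship (.=original, N=cursor N): . 1 . 1 . . . . . 2 2
Index 9: author = 2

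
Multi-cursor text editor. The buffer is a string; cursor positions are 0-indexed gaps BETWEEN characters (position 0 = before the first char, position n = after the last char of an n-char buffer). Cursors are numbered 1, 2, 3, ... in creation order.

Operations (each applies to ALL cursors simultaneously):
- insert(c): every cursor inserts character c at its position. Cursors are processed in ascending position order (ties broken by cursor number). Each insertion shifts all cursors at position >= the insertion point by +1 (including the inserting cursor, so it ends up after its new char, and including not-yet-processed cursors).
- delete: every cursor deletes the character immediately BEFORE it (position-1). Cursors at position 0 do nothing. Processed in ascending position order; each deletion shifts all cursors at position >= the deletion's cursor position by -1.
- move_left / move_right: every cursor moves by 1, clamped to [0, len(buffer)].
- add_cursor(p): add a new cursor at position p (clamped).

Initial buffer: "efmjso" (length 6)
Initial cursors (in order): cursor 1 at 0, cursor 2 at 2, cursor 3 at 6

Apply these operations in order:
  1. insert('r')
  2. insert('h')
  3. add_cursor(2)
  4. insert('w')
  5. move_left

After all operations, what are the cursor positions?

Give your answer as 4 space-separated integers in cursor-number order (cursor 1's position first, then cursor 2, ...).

After op 1 (insert('r')): buffer="refrmjsor" (len 9), cursors c1@1 c2@4 c3@9, authorship 1..2....3
After op 2 (insert('h')): buffer="rhefrhmjsorh" (len 12), cursors c1@2 c2@6 c3@12, authorship 11..22....33
After op 3 (add_cursor(2)): buffer="rhefrhmjsorh" (len 12), cursors c1@2 c4@2 c2@6 c3@12, authorship 11..22....33
After op 4 (insert('w')): buffer="rhwwefrhwmjsorhw" (len 16), cursors c1@4 c4@4 c2@9 c3@16, authorship 1114..222....333
After op 5 (move_left): buffer="rhwwefrhwmjsorhw" (len 16), cursors c1@3 c4@3 c2@8 c3@15, authorship 1114..222....333

Answer: 3 8 15 3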